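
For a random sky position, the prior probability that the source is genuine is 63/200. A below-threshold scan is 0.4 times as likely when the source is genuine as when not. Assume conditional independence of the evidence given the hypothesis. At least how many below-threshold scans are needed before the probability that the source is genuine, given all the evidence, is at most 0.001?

7

Prior odds: 0.315 ÷ 0.685 = 63/137.
Likelihood ratio per below-threshold scan = 0.4.
Target odds: 0.001 ÷ 0.999 = 1/999.
Require 0.4ⁿ ≤ 1/999 ÷ (63/137) = 137/62937.
0.4⁶ = 64/15625 is still above 137/62937 but 0.4⁷ = 128/78125 is at or below it, so n = 7.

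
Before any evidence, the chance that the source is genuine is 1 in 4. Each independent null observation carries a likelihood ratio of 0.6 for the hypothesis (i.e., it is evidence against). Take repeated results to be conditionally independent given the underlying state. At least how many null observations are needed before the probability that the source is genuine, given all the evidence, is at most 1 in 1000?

Prior odds = 0.25/0.75 = 1/3.
Likelihood ratio per null observation = 0.6.
Target posterior odds = 0.001/0.999 = 1/999.
Need (1/3) × 0.6ⁿ ≤ 1/999, i.e. 0.6ⁿ ≤ 1/333.
0.6¹¹ = 177147/48828125 is still above 1/333 but 0.6¹² = 531441/244140625 is at or below it, so n = 12.

12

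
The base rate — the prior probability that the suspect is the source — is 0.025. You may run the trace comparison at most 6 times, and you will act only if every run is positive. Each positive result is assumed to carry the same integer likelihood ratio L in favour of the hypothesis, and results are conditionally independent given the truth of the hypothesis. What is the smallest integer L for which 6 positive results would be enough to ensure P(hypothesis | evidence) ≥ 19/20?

4

Prior odds = 0.025/0.975 = 1/39.
Target odds = 0.95/0.05 = 19.
Need L⁶ ≥ 19 ÷ (1/39) = 741.
3⁶ = 729 < 741 ≤ 4096 = 4⁶, so L = 4.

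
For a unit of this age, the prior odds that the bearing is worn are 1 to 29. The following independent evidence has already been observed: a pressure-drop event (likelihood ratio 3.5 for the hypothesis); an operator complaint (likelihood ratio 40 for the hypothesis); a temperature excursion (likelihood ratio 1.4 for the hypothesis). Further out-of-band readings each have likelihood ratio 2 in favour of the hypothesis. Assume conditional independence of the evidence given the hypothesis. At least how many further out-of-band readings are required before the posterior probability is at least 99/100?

4

Prior odds = 1/29.
Combined Bayes factor of the evidence already in hand = 3.5 × 40 × 1.4 = 196.
Odds after that evidence = (1/29) × 196 = 196/29.
Target odds = 0.99/0.01 = 99.
Need 2ⁿ ≥ 99 ÷ (196/29) = 2871/196.
2³ = 8 falls short of 2871/196 but 2⁴ = 16 reaches it, so n = 4.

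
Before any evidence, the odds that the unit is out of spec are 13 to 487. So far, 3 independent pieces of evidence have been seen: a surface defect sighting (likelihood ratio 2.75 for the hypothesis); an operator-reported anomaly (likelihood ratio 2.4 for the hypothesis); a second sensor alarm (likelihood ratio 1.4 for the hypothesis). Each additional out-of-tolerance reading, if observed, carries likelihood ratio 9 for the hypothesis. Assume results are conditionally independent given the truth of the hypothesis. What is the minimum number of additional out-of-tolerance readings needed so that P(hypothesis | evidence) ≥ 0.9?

2

Prior odds = 13/487.
Combined Bayes factor of the evidence already in hand = 2.75 × 2.4 × 1.4 = 9.24.
Odds after that evidence = (13/487) × 9.24 = 3003/12175.
Target odds = 0.9/0.1 = 9.
Need 9ⁿ ≥ 9 ÷ (3003/12175) = 36525/1001.
9¹ = 9 falls short of 36525/1001 but 9² = 81 reaches it, so n = 2.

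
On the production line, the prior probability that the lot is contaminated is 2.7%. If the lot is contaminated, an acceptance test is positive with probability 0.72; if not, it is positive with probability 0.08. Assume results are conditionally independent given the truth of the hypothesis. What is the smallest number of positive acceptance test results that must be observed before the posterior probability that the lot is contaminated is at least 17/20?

Prior odds: 0.027 ÷ 0.973 = 27/973.
Likelihood ratio of a positive = 0.72/0.08 = 9.
Target odds: 0.85 ÷ 0.15 = 17/3.
Require 9ⁿ ≥ 17/3 ÷ (27/973) = 16541/81.
9² = 81 falls short of 16541/81 but 9³ = 729 reaches it, so n = 3.

3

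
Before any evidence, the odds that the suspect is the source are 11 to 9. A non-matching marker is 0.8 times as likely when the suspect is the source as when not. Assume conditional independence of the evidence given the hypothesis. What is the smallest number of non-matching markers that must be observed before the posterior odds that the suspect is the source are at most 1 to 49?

Prior odds = 11/9.
Likelihood ratio per non-matching marker = 0.8.
Target odds = 1/49.
Need (11/9) × 0.8ⁿ ≤ 1/49, i.e. 0.8ⁿ ≤ 9/539.
0.8¹⁸ ≈0.0180144 is still above 9/539 but 0.8¹⁹ ≈0.0144115 is at or below it, so n = 19.

19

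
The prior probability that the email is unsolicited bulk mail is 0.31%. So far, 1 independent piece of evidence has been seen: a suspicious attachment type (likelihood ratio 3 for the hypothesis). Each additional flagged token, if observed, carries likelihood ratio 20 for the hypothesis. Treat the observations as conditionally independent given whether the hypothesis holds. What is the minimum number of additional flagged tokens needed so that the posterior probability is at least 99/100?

4

Prior odds = 0.0031/0.9969 = 31/9969.
Bayes factor of the evidence already in hand = 3.
Odds after that evidence = (31/9969) × 3 = 31/3323.
Target odds = 0.99/0.01 = 99.
Need 20ⁿ ≥ 99 ÷ (31/3323) = 328977/31.
20³ = 8000 falls short of 328977/31 but 20⁴ = 160000 reaches it, so n = 4.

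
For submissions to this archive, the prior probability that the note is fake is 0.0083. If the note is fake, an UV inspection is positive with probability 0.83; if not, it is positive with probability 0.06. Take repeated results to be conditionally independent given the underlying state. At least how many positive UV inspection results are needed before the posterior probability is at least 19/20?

Prior odds: 0.0083 ÷ 0.9917 = 83/9917.
Likelihood ratio of a positive = 0.83/0.06 = 83/6.
Target posterior odds = 0.95/0.05 = 19.
Require (83/6)ⁿ ≥ 19 ÷ (83/9917) = 188423/83.
(83/6)² = 6889/36 falls short of 188423/83 but (83/6)³ = 571787/216 reaches it, so n = 3.

3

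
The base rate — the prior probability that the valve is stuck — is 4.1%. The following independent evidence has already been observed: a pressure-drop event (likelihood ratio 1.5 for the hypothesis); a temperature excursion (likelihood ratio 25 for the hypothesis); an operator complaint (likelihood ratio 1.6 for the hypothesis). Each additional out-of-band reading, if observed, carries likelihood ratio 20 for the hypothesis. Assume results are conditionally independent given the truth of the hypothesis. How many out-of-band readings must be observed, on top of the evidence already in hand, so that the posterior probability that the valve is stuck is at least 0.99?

2

Prior odds = 0.041/0.959 = 41/959.
Combined Bayes factor of the evidence already in hand = 1.5 × 25 × 1.6 = 60.
Odds after that evidence = (41/959) × 60 = 2460/959.
Target odds = 0.99/0.01 = 99.
Need 20ⁿ ≥ 99 ÷ (2460/959) = 31647/820.
20¹ = 20 falls short of 31647/820 but 20² = 400 reaches it, so n = 2.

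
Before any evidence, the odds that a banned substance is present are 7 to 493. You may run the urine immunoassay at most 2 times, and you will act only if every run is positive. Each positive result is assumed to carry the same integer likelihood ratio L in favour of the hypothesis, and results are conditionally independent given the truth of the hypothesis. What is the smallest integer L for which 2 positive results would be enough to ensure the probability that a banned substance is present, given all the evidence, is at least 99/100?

Prior odds = 7/493.
Target odds = 0.99/0.01 = 99.
Need L² ≥ 99 ÷ (7/493) = 48807/7.
83² = 6889 < 48807/7 ≤ 7056 = 84², so L = 84.

84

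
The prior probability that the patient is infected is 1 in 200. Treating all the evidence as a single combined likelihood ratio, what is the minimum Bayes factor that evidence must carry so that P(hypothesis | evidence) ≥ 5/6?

Prior odds = 0.005/0.995 = 1/199.
Target odds = (5/6)/(1/6) = 5.
Required Bayes factor = 5 ÷ (1/199) = 995.

995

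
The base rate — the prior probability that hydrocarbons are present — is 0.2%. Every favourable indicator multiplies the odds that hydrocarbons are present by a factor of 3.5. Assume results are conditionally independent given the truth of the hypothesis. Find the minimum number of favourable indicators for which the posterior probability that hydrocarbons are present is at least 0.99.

9

Prior odds = 0.002/0.998 = 1/499.
Likelihood ratio per favourable indicator = 3.5.
Target posterior odds = 0.99/0.01 = 99.
Require 3.5ⁿ ≥ 99 ÷ (1/499) = 49401.
3.5⁸ = 5764801/256 falls short of 49401 but 3.5⁹ = 40353607/512 reaches it, so n = 9.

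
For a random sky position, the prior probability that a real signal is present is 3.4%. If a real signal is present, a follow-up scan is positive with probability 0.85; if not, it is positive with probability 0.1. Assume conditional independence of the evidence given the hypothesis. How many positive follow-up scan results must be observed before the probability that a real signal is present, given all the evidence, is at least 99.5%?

5

Prior odds: 0.034 ÷ 0.966 = 17/483.
Likelihood ratio of a positive = 0.85/0.1 = 8.5.
Target odds: 0.995 ÷ 0.005 = 199.
Need (17/483) × 8.5ⁿ ≥ 199, i.e. 8.5ⁿ ≥ 96117/17.
8.5⁴ = 5220.0625 falls short of 96117/17 but 8.5⁵ = 44370.53125 reaches it, so n = 5.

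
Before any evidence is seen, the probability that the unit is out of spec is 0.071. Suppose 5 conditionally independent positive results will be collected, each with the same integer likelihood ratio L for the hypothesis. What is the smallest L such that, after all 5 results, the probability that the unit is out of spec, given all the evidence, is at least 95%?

Prior odds = 0.071/0.929 = 71/929.
Target odds = 0.95/0.05 = 19.
Need L⁵ ≥ 19 ÷ (71/929) = 17651/71.
3⁵ = 243 < 17651/71 ≤ 1024 = 4⁵, so L = 4.

4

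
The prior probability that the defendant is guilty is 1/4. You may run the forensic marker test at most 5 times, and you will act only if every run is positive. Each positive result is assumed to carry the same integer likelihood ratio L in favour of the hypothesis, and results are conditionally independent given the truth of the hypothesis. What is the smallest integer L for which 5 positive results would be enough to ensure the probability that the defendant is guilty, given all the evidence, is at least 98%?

3

Prior odds = 0.25/0.75 = 1/3.
Target odds = 0.98/0.02 = 49.
Need L⁵ ≥ 49 ÷ (1/3) = 147.
2⁵ = 32 < 147 ≤ 243 = 3⁵, so L = 3.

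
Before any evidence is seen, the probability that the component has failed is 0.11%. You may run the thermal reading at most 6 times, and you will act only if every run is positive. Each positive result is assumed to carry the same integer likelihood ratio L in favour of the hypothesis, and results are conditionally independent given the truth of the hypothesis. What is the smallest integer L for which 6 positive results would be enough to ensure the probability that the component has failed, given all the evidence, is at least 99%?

7

Prior odds = 0.0011/0.9989 = 11/9989.
Target odds = 0.99/0.01 = 99.
Need L⁶ ≥ 99 ÷ (11/9989) = 89901.
6⁶ = 46656 < 89901 ≤ 117649 = 7⁶, so L = 7.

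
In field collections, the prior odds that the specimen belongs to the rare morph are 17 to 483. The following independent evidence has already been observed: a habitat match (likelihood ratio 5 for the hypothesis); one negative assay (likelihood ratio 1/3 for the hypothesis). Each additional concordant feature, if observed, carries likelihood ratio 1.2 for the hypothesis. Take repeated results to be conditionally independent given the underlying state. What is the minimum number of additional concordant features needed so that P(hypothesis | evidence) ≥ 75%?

22

Prior odds = 17/483.
Combined Bayes factor of the evidence already in hand = 5 × (1/3) = 5/3.
Odds after that evidence = (17/483) × 5/3 = 85/1449.
Target odds = 0.75/0.25 = 3.
Need 1.2ⁿ ≥ 3 ÷ (85/1449) = 4347/85.
1.2²¹ ≈46.0051 falls short of 4347/85 but 1.2²² ≈55.2061 reaches it, so n = 22.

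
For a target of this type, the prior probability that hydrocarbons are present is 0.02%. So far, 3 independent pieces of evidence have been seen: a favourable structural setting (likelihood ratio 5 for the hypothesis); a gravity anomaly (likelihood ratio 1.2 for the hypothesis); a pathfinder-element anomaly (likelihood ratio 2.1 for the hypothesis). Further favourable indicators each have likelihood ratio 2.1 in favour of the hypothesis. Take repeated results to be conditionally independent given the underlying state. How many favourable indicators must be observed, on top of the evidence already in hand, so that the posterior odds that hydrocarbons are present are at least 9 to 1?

12

Prior odds = 0.0002/0.9998 = 1/4999.
Combined Bayes factor of the evidence already in hand = 5 × 1.2 × 2.1 = 12.6.
Odds after that evidence = (1/4999) × 12.6 = 63/24995.
Target odds = 9.
Need 2.1ⁿ ≥ 9 ÷ (63/24995) = 24995/7.
2.1¹¹ ≈3502.78 falls short of 24995/7 but 2.1¹² ≈7355.83 reaches it, so n = 12.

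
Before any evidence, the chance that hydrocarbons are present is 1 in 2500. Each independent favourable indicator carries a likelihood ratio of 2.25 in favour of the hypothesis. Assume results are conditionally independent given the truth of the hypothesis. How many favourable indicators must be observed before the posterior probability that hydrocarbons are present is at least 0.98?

Prior odds = 0.0004/0.9996 = 1/2499.
Likelihood ratio per favourable indicator = 2.25.
Target odds: 0.98 ÷ 0.02 = 49.
Need (1/2499) × 2.25ⁿ ≥ 49, i.e. 2.25ⁿ ≥ 122451.
2.25¹⁴ ≈85222.7 falls short of 122451 but 2.25¹⁵ ≈191751 reaches it, so n = 15.

15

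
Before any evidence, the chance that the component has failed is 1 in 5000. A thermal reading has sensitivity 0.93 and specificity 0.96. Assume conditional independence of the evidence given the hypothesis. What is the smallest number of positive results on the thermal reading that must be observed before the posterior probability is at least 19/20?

4

Prior odds: 0.0002 ÷ 0.9998 = 1/4999.
False-positive rate = 1 − 0.96 = 0.04; likelihood ratio of a positive = 0.93/0.04 = 23.25.
Target posterior odds = 0.95/0.05 = 19.
Need (1/4999) × 23.25ⁿ ≥ 19, i.e. 23.25ⁿ ≥ 94981.
23.25³ = 804357/64 falls short of 94981 but 23.25⁴ = 74805201/256 reaches it, so n = 4.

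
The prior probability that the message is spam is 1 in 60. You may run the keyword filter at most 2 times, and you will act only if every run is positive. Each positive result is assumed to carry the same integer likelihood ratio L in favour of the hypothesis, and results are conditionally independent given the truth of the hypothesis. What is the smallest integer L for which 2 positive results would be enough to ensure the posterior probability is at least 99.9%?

Prior odds = (1/60)/(59/60) = 1/59.
Target odds = 0.999/0.001 = 999.
Need L² ≥ 999 ÷ (1/59) = 58941.
242² = 58564 < 58941 ≤ 59049 = 243², so L = 243.

243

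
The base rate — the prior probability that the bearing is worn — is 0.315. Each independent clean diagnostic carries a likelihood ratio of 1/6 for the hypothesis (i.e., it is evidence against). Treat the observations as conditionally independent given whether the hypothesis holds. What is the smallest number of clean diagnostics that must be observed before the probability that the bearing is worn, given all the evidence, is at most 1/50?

Prior odds = 0.315/0.685 = 63/137.
Likelihood ratio per clean diagnostic = 1/6.
Target odds: 0.02 ÷ 0.98 = 1/49.
Require (1/6)ⁿ ≤ 1/49 ÷ (63/137) = 137/3087.
(1/6)¹ = 1/6 is still above 137/3087 but (1/6)² = 1/36 is at or below it, so n = 2.

2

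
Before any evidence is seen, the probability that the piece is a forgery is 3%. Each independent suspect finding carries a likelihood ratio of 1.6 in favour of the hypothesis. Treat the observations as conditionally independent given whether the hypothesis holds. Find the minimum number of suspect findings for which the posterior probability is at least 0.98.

Prior odds: 0.03 ÷ 0.97 = 3/97.
Likelihood ratio per suspect finding = 1.6.
Target odds: 0.98 ÷ 0.02 = 49.
Require 1.6ⁿ ≥ 49 ÷ (3/97) = 4753/3.
1.6¹⁵ ≈1152.92 falls short of 4753/3 but 1.6¹⁶ ≈1844.67 reaches it, so n = 16.

16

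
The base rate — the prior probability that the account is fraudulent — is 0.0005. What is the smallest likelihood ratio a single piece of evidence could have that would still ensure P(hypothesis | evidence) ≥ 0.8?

7996

Prior odds = 0.0005/0.9995 = 1/1999.
Target odds = 0.8/0.2 = 4.
Required Bayes factor = 4 ÷ (1/1999) = 7996.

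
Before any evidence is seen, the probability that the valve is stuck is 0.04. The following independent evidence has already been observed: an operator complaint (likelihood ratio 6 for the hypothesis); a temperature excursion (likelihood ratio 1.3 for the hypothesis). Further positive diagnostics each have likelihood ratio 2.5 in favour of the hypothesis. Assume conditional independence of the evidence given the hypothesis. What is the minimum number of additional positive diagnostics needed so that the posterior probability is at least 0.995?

8

Prior odds = 0.04/0.96 = 1/24.
Combined Bayes factor of the evidence already in hand = 6 × 1.3 = 7.8.
Odds after that evidence = (1/24) × 7.8 = 0.325.
Target odds = 0.995/0.005 = 199.
Need 2.5ⁿ ≥ 199 ÷ 0.325 = 7960/13.
2.5⁷ = 610.3515625 falls short of 7960/13 but 2.5⁸ = 390625/256 reaches it, so n = 8.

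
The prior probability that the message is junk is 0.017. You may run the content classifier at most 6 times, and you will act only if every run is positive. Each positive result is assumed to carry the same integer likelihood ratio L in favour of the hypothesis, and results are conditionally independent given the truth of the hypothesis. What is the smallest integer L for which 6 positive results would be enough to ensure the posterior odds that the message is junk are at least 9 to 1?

3

Prior odds = 0.017/0.983 = 17/983.
Target odds = 9.
Need L⁶ ≥ 9 ÷ (17/983) = 8847/17.
2⁶ = 64 < 8847/17 ≤ 729 = 3⁶, so L = 3.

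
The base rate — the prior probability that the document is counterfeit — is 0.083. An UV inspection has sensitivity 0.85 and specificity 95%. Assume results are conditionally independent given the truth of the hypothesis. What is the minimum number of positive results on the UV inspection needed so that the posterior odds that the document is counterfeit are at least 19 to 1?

2

Prior odds = 0.083/0.917 = 83/917.
False-positive rate = 1 − 0.95 = 0.05; likelihood ratio of a positive = 0.85/0.05 = 17.
Target odds = 19.
Need (83/917) × 17ⁿ ≥ 19, i.e. 17ⁿ ≥ 17423/83.
17¹ = 17 falls short of 17423/83 but 17² = 289 reaches it, so n = 2.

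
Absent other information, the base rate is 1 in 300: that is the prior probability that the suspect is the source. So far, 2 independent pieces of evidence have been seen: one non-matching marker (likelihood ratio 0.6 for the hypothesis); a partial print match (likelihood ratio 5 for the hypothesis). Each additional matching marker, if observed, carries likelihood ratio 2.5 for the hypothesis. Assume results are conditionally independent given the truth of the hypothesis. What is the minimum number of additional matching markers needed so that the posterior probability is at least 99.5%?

Prior odds = (1/300)/(299/300) = 1/299.
Combined Bayes factor of the evidence already in hand = 0.6 × 5 = 3.
Odds after that evidence = (1/299) × 3 = 3/299.
Target odds = 0.995/0.005 = 199.
Need 2.5ⁿ ≥ 199 ÷ (3/299) = 59501/3.
2.5¹⁰ = 9765625/1024 falls short of 59501/3 but 2.5¹¹ = 48828125/2048 reaches it, so n = 11.

11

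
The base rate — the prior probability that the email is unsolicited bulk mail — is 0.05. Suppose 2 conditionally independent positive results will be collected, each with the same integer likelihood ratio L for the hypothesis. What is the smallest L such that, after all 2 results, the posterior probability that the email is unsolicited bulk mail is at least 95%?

Prior odds = 0.05/0.95 = 1/19.
Target odds = 0.95/0.05 = 19.
Need L² ≥ 19 ÷ (1/19) = 361.
18² = 324 < 361 ≤ 361 = 19², so L = 19.

19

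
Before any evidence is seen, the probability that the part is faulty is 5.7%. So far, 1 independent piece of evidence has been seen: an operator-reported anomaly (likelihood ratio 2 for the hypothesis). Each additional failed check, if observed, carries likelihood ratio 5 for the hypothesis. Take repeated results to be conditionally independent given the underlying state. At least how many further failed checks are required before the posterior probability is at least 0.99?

5

Prior odds = 0.057/0.943 = 57/943.
Bayes factor of the evidence already in hand = 2.
Odds after that evidence = (57/943) × 2 = 114/943.
Target odds = 0.99/0.01 = 99.
Need 5ⁿ ≥ 99 ÷ (114/943) = 31119/38.
5⁴ = 625 falls short of 31119/38 but 5⁵ = 3125 reaches it, so n = 5.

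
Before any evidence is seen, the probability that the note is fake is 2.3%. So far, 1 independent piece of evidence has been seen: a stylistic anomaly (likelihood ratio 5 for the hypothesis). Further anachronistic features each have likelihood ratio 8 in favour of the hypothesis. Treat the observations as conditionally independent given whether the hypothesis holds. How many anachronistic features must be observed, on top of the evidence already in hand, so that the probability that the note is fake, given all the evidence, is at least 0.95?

3

Prior odds = 0.023/0.977 = 23/977.
Bayes factor of the evidence already in hand = 5.
Odds after that evidence = (23/977) × 5 = 115/977.
Target odds = 0.95/0.05 = 19.
Need 8ⁿ ≥ 19 ÷ (115/977) = 18563/115.
8² = 64 falls short of 18563/115 but 8³ = 512 reaches it, so n = 3.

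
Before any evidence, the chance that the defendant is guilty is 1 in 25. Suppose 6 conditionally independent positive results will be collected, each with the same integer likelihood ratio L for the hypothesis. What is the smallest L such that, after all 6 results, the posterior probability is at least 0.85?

Prior odds = 0.04/0.96 = 1/24.
Target odds = 0.85/0.15 = 17/3.
Need L⁶ ≥ 17/3 ÷ (1/24) = 136.
2⁶ = 64 < 136 ≤ 729 = 3⁶, so L = 3.

3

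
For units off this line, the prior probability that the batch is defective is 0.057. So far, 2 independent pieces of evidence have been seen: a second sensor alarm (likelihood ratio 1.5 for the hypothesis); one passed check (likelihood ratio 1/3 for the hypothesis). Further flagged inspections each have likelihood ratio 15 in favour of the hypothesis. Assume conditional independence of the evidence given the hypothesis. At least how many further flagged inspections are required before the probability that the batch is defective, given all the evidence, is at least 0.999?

4

Prior odds = 0.057/0.943 = 57/943.
Combined Bayes factor of the evidence already in hand = 1.5 × (1/3) = 0.5.
Odds after that evidence = (57/943) × 0.5 = 57/1886.
Target odds = 0.999/0.001 = 999.
Need 15ⁿ ≥ 999 ÷ (57/1886) = 628038/19.
15³ = 3375 falls short of 628038/19 but 15⁴ = 50625 reaches it, so n = 4.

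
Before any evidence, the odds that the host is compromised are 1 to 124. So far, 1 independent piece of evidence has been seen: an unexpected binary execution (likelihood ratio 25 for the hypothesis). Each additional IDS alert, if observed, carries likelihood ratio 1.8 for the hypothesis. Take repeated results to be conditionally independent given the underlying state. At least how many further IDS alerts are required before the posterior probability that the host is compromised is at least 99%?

11

Prior odds = 1/124.
Bayes factor of the evidence already in hand = 25.
Odds after that evidence = (1/124) × 25 = 25/124.
Target odds = 0.99/0.01 = 99.
Need 1.8ⁿ ≥ 99 ÷ (25/124) = 491.04.
1.8¹⁰ ≈357.047 falls short of 491.04 but 1.8¹¹ ≈642.684 reaches it, so n = 11.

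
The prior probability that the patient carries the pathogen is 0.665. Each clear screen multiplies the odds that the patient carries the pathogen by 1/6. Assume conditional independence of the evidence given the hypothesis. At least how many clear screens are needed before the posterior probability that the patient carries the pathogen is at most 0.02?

3

Prior odds = 0.665/0.335 = 133/67.
Likelihood ratio per clear screen = 1/6.
Target posterior odds = 0.02/0.98 = 1/49.
Require (1/6)ⁿ ≤ 1/49 ÷ (133/67) = 67/6517.
(1/6)² = 1/36 is still above 67/6517 but (1/6)³ = 1/216 is at or below it, so n = 3.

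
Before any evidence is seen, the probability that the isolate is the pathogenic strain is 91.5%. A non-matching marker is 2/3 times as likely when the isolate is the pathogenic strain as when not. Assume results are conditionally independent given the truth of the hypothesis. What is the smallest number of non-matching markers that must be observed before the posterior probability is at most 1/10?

Prior odds: 0.915 ÷ 0.085 = 183/17.
Likelihood ratio per non-matching marker = 2/3.
Target posterior odds = 0.1/0.9 = 1/9.
Require (2/3)ⁿ ≤ 1/9 ÷ (183/17) = 17/1647.
(2/3)¹¹ = 2048/177147 is still above 17/1647 but (2/3)¹² = 4096/531441 is at or below it, so n = 12.

12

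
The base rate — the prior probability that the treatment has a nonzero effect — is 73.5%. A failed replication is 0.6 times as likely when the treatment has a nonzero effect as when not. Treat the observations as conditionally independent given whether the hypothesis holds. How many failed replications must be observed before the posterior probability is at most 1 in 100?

11

Prior odds = 0.735/0.265 = 147/53.
Likelihood ratio per failed replication = 0.6.
Target posterior odds = 0.01/0.99 = 1/99.
Require 0.6ⁿ ≤ 1/99 ÷ (147/53) = 53/14553.
0.6¹⁰ = 59049/9765625 is still above 53/14553 but 0.6¹¹ = 177147/48828125 is at or below it, so n = 11.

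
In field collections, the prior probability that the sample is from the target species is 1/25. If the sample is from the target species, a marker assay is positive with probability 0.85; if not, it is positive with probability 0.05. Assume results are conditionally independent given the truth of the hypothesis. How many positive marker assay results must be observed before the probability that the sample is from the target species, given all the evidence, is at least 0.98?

3

Prior odds = 0.04/0.96 = 1/24.
Likelihood ratio of a positive = 0.85/0.05 = 17.
Target posterior odds = 0.98/0.02 = 49.
Need (1/24) × 17ⁿ ≥ 49, i.e. 17ⁿ ≥ 1176.
17² = 289 falls short of 1176 but 17³ = 4913 reaches it, so n = 3.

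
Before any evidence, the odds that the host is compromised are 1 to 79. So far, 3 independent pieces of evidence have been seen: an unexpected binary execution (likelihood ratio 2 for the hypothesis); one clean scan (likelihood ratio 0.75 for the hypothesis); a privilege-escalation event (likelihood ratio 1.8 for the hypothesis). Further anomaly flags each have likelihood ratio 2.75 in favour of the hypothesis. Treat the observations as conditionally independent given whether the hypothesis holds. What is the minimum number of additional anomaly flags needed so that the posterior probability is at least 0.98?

Prior odds = 1/79.
Combined Bayes factor of the evidence already in hand = 2 × 0.75 × 1.8 = 2.7.
Odds after that evidence = (1/79) × 2.7 = 27/790.
Target odds = 0.98/0.02 = 49.
Need 2.75ⁿ ≥ 49 ÷ (27/790) = 38710/27.
2.75⁷ = 19487171/16384 falls short of 38710/27 but 2.75⁸ = 214358881/65536 reaches it, so n = 8.

8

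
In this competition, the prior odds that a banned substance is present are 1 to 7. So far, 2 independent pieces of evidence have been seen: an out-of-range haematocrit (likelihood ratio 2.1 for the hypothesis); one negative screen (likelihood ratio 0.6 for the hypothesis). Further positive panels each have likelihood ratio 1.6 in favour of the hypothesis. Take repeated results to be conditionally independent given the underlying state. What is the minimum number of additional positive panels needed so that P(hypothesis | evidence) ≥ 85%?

8

Prior odds = 1/7.
Combined Bayes factor of the evidence already in hand = 2.1 × 0.6 = 1.26.
Odds after that evidence = (1/7) × 1.26 = 0.18.
Target odds = 0.85/0.15 = 17/3.
Need 1.6ⁿ ≥ 17/3 ÷ 0.18 = 850/27.
1.6⁷ = 2097152/78125 falls short of 850/27 but 1.6⁸ = 16777216/390625 reaches it, so n = 8.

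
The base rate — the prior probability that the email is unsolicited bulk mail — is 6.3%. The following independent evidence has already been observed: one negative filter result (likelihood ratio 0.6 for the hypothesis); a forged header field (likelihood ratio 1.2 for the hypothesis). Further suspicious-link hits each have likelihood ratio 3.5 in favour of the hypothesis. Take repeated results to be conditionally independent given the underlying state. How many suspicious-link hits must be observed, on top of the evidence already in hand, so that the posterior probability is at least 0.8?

4

Prior odds = 0.063/0.937 = 63/937.
Combined Bayes factor of the evidence already in hand = 0.6 × 1.2 = 0.72.
Odds after that evidence = (63/937) × 0.72 = 1134/23425.
Target odds = 0.8/0.2 = 4.
Need 3.5ⁿ ≥ 4 ÷ (1134/23425) = 46850/567.
3.5³ = 42.875 falls short of 46850/567 but 3.5⁴ = 150.0625 reaches it, so n = 4.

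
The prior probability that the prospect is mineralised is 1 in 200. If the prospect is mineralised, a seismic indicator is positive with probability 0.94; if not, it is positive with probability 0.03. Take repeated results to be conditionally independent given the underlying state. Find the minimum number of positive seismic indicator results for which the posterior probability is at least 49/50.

3

Prior odds = 0.005/0.995 = 1/199.
Likelihood ratio of a positive = 0.94/0.03 = 94/3.
Target odds: 0.98 ÷ 0.02 = 49.
Need (1/199) × (94/3)ⁿ ≥ 49, i.e. (94/3)ⁿ ≥ 9751.
(94/3)² = 8836/9 falls short of 9751 but (94/3)³ = 830584/27 reaches it, so n = 3.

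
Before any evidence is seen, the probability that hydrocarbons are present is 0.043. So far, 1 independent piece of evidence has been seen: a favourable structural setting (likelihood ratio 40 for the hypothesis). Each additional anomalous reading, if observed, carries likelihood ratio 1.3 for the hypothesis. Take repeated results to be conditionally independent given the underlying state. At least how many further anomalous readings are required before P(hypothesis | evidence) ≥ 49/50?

Prior odds = 0.043/0.957 = 43/957.
Bayes factor of the evidence already in hand = 40.
Odds after that evidence = (43/957) × 40 = 1720/957.
Target odds = 0.98/0.02 = 49.
Need 1.3ⁿ ≥ 49 ÷ (1720/957) = 46893/1720.
1.3¹² ≈23.2981 falls short of 46893/1720 but 1.3¹³ ≈30.2875 reaches it, so n = 13.

13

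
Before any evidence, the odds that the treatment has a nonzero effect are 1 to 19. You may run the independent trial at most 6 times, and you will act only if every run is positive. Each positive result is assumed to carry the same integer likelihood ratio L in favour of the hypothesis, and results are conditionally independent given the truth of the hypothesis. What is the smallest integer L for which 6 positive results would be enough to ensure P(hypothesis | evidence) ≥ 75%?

Prior odds = 1/19.
Target odds = 0.75/0.25 = 3.
Need L⁶ ≥ 3 ÷ (1/19) = 57.
1⁶ = 1 < 57 ≤ 64 = 2⁶, so L = 2.

2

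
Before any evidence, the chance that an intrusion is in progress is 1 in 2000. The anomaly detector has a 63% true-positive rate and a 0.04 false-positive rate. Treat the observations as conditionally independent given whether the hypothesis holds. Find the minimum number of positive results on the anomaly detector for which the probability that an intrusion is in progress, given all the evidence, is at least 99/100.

Prior odds = 0.0005/0.9995 = 1/1999.
Likelihood ratio of a positive result = 0.63/0.04 = 15.75.
Target posterior odds = 0.99/0.01 = 99.
Need (1/1999) × 15.75ⁿ ≥ 99, i.e. 15.75ⁿ ≥ 197901.
15.75⁴ = 15752961/256 falls short of 197901 but 15.75⁵ = 992436543/1024 reaches it, so n = 5.

5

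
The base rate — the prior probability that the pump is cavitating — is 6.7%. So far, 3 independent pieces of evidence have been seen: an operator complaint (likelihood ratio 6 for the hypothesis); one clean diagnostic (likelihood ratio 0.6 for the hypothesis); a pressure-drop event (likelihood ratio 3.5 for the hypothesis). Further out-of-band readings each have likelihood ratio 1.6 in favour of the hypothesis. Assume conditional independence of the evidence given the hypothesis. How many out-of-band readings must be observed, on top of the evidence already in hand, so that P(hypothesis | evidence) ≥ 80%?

Prior odds = 0.067/0.933 = 67/933.
Combined Bayes factor of the evidence already in hand = 6 × 0.6 × 3.5 = 12.6.
Odds after that evidence = (67/933) × 12.6 = 1407/1555.
Target odds = 0.8/0.2 = 4.
Need 1.6ⁿ ≥ 4 ÷ (1407/1555) = 6220/1407.
1.6³ = 4.096 falls short of 6220/1407 but 1.6⁴ = 6.5536 reaches it, so n = 4.

4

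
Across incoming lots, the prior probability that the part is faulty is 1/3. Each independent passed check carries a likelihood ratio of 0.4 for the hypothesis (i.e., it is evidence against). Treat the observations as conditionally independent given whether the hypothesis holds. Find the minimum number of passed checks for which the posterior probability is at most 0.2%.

7

Prior odds: (1/3) ÷ (2/3) = 0.5.
Likelihood ratio per passed check = 0.4.
Target odds: 0.002 ÷ 0.998 = 1/499.
Require 0.4ⁿ ≤ 1/499 ÷ 0.5 = 2/499.
0.4⁶ = 64/15625 is still above 2/499 but 0.4⁷ = 128/78125 is at or below it, so n = 7.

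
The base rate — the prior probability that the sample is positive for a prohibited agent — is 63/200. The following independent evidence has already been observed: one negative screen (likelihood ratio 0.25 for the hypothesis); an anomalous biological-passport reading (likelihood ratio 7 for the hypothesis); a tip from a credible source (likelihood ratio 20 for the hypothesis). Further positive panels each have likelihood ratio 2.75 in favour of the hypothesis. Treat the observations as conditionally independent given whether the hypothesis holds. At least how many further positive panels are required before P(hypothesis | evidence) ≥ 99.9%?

Prior odds = 0.315/0.685 = 63/137.
Combined Bayes factor of the evidence already in hand = 0.25 × 7 × 20 = 35.
Odds after that evidence = (63/137) × 35 = 2205/137.
Target odds = 0.999/0.001 = 999.
Need 2.75ⁿ ≥ 999 ÷ (2205/137) = 15207/245.
2.75⁴ = 57.19140625 falls short of 15207/245 but 2.75⁵ = 161051/1024 reaches it, so n = 5.

5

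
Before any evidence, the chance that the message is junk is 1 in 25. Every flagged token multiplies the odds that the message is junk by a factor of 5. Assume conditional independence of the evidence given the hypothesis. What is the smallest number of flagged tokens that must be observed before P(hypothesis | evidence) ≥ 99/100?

Prior odds = 0.04/0.96 = 1/24.
Likelihood ratio per flagged token = 5.
Target posterior odds = 0.99/0.01 = 99.
Need (1/24) × 5ⁿ ≥ 99, i.e. 5ⁿ ≥ 2376.
5⁴ = 625 falls short of 2376 but 5⁵ = 3125 reaches it, so n = 5.

5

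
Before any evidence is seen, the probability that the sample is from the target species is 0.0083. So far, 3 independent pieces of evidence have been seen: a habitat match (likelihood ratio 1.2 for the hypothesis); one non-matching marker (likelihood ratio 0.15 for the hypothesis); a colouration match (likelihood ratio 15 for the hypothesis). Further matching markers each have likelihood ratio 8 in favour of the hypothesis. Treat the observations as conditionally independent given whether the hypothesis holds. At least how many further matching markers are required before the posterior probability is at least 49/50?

Prior odds = 0.0083/0.9917 = 83/9917.
Combined Bayes factor of the evidence already in hand = 1.2 × 0.15 × 15 = 2.7.
Odds after that evidence = (83/9917) × 2.7 = 2241/99170.
Target odds = 0.98/0.02 = 49.
Need 8ⁿ ≥ 49 ÷ (2241/99170) = 4859330/2241.
8³ = 512 falls short of 4859330/2241 but 8⁴ = 4096 reaches it, so n = 4.

4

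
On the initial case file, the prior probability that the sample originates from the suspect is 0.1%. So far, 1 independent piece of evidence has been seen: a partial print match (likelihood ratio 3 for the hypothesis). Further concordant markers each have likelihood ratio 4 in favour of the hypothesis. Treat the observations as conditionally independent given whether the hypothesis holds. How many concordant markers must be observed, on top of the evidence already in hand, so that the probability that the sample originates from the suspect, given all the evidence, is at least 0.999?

10

Prior odds = 0.001/0.999 = 1/999.
Bayes factor of the evidence already in hand = 3.
Odds after that evidence = (1/999) × 3 = 1/333.
Target odds = 0.999/0.001 = 999.
Need 4ⁿ ≥ 999 ÷ (1/333) = 332667.
4⁹ = 262144 falls short of 332667 but 4¹⁰ = 1048576 reaches it, so n = 10.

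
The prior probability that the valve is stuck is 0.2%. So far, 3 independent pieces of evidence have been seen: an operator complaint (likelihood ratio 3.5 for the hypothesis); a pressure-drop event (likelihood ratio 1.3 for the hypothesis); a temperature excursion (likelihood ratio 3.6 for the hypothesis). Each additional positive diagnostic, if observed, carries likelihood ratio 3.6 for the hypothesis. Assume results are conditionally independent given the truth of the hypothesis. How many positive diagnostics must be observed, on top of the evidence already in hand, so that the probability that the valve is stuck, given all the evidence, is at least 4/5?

Prior odds = 0.002/0.998 = 1/499.
Combined Bayes factor of the evidence already in hand = 3.5 × 1.3 × 3.6 = 16.38.
Odds after that evidence = (1/499) × 16.38 = 819/24950.
Target odds = 0.8/0.2 = 4.
Need 3.6ⁿ ≥ 4 ÷ (819/24950) = 99800/819.
3.6³ = 46.656 falls short of 99800/819 but 3.6⁴ = 167.9616 reaches it, so n = 4.

4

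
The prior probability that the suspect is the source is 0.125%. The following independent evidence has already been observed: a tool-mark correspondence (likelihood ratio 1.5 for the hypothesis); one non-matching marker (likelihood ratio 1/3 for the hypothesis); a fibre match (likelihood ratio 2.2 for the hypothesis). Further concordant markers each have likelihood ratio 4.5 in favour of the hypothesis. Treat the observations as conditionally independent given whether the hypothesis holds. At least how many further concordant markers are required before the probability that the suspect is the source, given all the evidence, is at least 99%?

8

Prior odds = 0.00125/0.99875 = 1/799.
Combined Bayes factor of the evidence already in hand = 1.5 × (1/3) × 2.2 = 1.1.
Odds after that evidence = (1/799) × 1.1 = 11/7990.
Target odds = 0.99/0.01 = 99.
Need 4.5ⁿ ≥ 99 ÷ (11/7990) = 71910.
4.5⁷ = 4782969/128 falls short of 71910 but 4.5⁸ = 43046721/256 reaches it, so n = 8.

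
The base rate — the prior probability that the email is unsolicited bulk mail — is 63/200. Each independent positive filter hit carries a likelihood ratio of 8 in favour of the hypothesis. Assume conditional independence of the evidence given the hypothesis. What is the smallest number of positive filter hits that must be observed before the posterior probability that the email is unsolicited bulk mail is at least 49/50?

Prior odds = 0.315/0.685 = 63/137.
Likelihood ratio per positive filter hit = 8.
Target odds: 0.98 ÷ 0.02 = 49.
Need (63/137) × 8ⁿ ≥ 49, i.e. 8ⁿ ≥ 959/9.
8² = 64 falls short of 959/9 but 8³ = 512 reaches it, so n = 3.

3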